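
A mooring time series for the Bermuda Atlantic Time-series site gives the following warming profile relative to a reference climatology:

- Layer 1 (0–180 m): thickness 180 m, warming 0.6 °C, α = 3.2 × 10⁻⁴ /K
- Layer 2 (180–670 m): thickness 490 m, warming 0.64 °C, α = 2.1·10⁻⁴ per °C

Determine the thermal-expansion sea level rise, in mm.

Δh = 100 mm

Layer 1: 180 × 3.2×10⁻⁴ × 0.6 = 0.03456 m
180–670 m: 0.64 × 2.1×10⁻⁴ × 490 = 0.065856 m
Δh = 0.03456 + 0.065856 = 0.100416 m ≈ 100 mm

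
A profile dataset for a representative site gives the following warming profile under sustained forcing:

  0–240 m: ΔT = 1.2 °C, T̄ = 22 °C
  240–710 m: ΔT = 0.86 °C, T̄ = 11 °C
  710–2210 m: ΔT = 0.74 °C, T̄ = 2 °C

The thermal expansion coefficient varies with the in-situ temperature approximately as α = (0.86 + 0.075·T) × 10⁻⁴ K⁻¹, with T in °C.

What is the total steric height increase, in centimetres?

Δh = 25.3 cm

Layer 1: α = (0.86 + 0.075×22)×10⁻⁴ = 2.51×10⁻⁴ K⁻¹
Layer 2: α = (0.86 + 0.075×11)×10⁻⁴ = 1.685×10⁻⁴ K⁻¹
Layer 3: α = (0.86 + 0.075×2)×10⁻⁴ = 1.01×10⁻⁴ K⁻¹
240 × 1.2 × 2.51×10⁻⁴ = 0.072288 m
0.86 × 1.685×10⁻⁴ × 470 = 0.0681077 m
710–2210 m: 1500 × 0.74 × 1.01×10⁻⁴ = 0.11211 m
Δh = 0.072288 + 0.0681077 + 0.11211 = 0.2525057 m ≈ 25.3 cm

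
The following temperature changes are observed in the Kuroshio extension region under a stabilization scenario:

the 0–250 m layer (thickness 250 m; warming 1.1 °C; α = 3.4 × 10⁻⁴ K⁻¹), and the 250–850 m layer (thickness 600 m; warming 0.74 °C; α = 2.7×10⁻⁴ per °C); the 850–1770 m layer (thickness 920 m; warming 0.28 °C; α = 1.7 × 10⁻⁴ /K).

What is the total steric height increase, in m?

250 × 3.4×10⁻⁴ × 1.1 = 0.09350 m
2.7×10⁻⁴ × 600 × 0.74 = 0.11988 m
850–1770 m: 920 × 0.28 × 1.7×10⁻⁴ = 0.043792 m
Δh = 0.09350 + 0.11988 + 0.043792 = 0.257172 m ≈ 0.257 m

Δh = 0.257 m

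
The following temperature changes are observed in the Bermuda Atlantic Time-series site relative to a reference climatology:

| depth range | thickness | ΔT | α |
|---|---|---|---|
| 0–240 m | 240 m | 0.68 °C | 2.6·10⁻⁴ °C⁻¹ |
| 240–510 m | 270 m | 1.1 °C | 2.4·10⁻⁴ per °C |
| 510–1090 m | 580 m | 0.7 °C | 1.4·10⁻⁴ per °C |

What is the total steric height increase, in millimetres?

171 mm of thermosteric rise

2.6×10⁻⁴ × 0.68 × 240 = 0.042432 m
240–510 m: 2.4×10⁻⁴ × 1.1 × 270 = 0.07128 m
Layer 3: 0.7 × 580 × 1.4×10⁻⁴ = 0.05684 m
Δh = 0.042432 + 0.07128 + 0.05684 = 0.170552 m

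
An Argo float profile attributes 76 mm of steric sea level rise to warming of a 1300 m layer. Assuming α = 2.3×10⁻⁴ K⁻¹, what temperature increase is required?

ΔT = Δh/(αH) = 0.076 / (2.3×10⁻⁴ × 1300) ≈ 0.2542 K

about 0.254 K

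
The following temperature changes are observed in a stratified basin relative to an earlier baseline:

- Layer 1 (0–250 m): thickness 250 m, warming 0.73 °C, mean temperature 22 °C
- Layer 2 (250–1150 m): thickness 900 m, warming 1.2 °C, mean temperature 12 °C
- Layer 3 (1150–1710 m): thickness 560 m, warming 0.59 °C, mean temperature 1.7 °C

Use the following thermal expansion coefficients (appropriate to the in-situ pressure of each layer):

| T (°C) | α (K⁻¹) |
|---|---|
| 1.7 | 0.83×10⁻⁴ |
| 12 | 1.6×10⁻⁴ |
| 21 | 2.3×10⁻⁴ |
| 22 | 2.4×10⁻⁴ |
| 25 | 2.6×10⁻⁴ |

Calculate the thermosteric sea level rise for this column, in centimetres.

about 24 cm

Layer 1 at 22 °C → α = 2.4×10⁻⁴ K⁻¹
Layer 2 at 12 °C → α = 1.6×10⁻⁴ K⁻¹
Layer 3 at 1.7 °C → α = 0.83×10⁻⁴ K⁻¹
Layer 1: 250 × 2.4×10⁻⁴ × 0.73 = 0.04380 m
Layer 2: 1.6×10⁻⁴ × 1.2 × 900 = 0.17280 m
1150–1710 m: 0.83×10⁻⁴ × 560 × 0.59 = 0.0274232 m
Δh = 0.04380 + 0.17280 + 0.0274232 = 0.2440232 m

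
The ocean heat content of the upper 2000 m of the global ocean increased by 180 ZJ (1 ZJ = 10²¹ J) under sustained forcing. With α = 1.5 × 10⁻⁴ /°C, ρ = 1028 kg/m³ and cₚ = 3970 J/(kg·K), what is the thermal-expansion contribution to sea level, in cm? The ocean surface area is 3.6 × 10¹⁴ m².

1.8 cm of thermosteric rise

Per unit area: Q = 180×10²¹ / (3.6×10¹⁴) = 5×10⁸ J/m²
Δh = αQ/(ρcₚ) = 1.5×10⁻⁴ × 5×10⁸ / (1028 × 3970) ≈ 0.018377 m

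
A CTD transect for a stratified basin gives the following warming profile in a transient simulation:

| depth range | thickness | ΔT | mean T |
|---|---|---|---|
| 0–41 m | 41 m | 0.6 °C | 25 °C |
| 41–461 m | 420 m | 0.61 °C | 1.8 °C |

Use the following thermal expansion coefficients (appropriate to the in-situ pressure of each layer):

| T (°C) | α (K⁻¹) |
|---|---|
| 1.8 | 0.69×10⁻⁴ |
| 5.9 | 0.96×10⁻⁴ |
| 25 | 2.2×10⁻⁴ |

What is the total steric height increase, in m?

0.023 m of thermosteric rise

Layer 1 at 25 °C → α = 2.2×10⁻⁴ K⁻¹
Layer 2 at 1.8 °C → α = 0.69×10⁻⁴ K⁻¹
0.6 × 41 × 2.2×10⁻⁴ = 0.005412 m
0.69×10⁻⁴ × 0.61 × 420 = 0.0176778 m
Δh = 0.005412 + 0.0176778 = 0.0230898 m ≈ 0.023 m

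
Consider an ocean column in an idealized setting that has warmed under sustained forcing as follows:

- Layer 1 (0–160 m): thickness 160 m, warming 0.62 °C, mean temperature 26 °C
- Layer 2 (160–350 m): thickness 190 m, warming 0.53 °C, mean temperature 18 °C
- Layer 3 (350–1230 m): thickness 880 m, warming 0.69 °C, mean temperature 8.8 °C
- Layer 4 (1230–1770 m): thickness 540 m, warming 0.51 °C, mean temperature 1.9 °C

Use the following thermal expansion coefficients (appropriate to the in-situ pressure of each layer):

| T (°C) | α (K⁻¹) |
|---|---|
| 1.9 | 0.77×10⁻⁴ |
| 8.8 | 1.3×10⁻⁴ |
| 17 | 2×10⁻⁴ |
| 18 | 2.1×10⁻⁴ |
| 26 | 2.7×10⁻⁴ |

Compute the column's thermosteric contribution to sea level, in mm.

Layer 1 at 26 °C → α = 2.7×10⁻⁴ K⁻¹
Layer 2 at 18 °C → α = 2.1×10⁻⁴ K⁻¹
Layer 3 at 8.8 °C → α = 1.3×10⁻⁴ K⁻¹
Layer 4 at 1.9 °C → α = 0.77×10⁻⁴ K⁻¹
0–160 m: 0.62 × 160 × 2.7×10⁻⁴ = 0.026784 m
190 × 2.1×10⁻⁴ × 0.53 = 0.021147 m
1.3×10⁻⁴ × 0.69 × 880 = 0.078936 m
Layer 4: 540 × 0.77×10⁻⁴ × 0.51 = 0.0212058 m
Δh = 0.026784 + 0.021147 + 0.078936 + 0.0212058 = 0.1480728 m

148 mm of thermosteric rise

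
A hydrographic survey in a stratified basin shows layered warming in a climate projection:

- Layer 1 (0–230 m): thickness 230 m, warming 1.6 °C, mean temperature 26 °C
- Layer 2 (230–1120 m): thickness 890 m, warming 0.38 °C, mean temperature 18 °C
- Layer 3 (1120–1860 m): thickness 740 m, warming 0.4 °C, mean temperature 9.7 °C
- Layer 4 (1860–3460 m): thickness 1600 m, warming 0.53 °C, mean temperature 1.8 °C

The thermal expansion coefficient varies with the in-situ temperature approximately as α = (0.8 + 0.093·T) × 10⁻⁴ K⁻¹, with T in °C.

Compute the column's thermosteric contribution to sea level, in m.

0.335 m of thermosteric rise

Layer 1: α = (0.8 + 0.093×26)×10⁻⁴ = 3.218×10⁻⁴ K⁻¹
Layer 2: α = (0.8 + 0.093×18)×10⁻⁴ = 2.474×10⁻⁴ K⁻¹
Layer 3: α = (0.8 + 0.093×9.7)×10⁻⁴ = 1.7021×10⁻⁴ K⁻¹
Layer 4: α = (0.8 + 0.093×1.8)×10⁻⁴ = 0.9674×10⁻⁴ K⁻¹
0–230 m: 3.218×10⁻⁴ × 1.6 × 230 = 0.1184224 m
230–1120 m: 0.38 × 890 × 2.474×10⁻⁴ = 0.08367068 m
Layer 3: 1.7021×10⁻⁴ × 740 × 0.4 = 0.05038216 m
1600 × 0.9674×10⁻⁴ × 0.53 = 0.08203552 m
Δh = 0.1184224 + 0.08367068 + 0.05038216 + 0.08203552 = 0.33451076 m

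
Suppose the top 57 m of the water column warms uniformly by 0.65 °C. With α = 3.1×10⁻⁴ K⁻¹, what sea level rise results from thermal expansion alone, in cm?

1.1 cm of thermosteric rise

Δh = αΔT·H = 3.1×10⁻⁴ × 0.65 × 57 = 0.0114855 m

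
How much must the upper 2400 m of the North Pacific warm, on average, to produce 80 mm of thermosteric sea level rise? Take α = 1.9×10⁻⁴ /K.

ΔT = Δh/(αH) = 0.08 / (1.9×10⁻⁴ × 2400) ≈ 0.1754 K

ΔT ≈ 0.18 K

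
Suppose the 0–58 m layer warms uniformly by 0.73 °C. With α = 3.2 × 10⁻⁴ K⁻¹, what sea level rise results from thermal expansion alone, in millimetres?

Δh = αΔT·H = 3.2×10⁻⁴ × 0.73 × 58 = 0.0135488 m

13.5 mm of thermosteric rise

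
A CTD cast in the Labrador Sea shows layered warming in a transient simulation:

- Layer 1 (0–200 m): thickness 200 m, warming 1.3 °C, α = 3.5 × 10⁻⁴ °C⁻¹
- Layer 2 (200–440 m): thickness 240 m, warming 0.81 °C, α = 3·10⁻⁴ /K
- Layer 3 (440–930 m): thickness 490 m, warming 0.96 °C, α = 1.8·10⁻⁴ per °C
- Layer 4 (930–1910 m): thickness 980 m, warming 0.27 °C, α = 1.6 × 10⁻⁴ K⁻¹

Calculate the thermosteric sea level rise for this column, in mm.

0–200 m: 1.3 × 200 × 3.5×10⁻⁴ = 0.09100 m
200–440 m: 240 × 0.81 × 3×10⁻⁴ = 0.05832 m
440–930 m: 1.8×10⁻⁴ × 0.96 × 490 = 0.084672 m
930–1910 m: 980 × 1.6×10⁻⁴ × 0.27 = 0.042336 m
Δh = 0.09100 + 0.05832 + 0.084672 + 0.042336 = 0.276328 m ≈ 280 mm

280 mm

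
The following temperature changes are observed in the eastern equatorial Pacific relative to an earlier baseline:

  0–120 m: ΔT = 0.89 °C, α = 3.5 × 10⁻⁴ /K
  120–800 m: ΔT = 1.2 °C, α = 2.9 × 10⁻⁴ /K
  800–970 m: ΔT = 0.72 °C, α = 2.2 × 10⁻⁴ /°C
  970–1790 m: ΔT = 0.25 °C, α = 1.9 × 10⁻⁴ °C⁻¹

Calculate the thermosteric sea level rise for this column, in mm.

Δh ≈ 340 mm

Layer 1: 0.89 × 120 × 3.5×10⁻⁴ = 0.03738 m
120–800 m: 2.9×10⁻⁴ × 680 × 1.2 = 0.23664 m
Layer 3: 2.2×10⁻⁴ × 0.72 × 170 = 0.026928 m
Layer 4: 820 × 0.25 × 1.9×10⁻⁴ = 0.03895 m
Δh = 0.03738 + 0.23664 + 0.026928 + 0.03895 = 0.339898 m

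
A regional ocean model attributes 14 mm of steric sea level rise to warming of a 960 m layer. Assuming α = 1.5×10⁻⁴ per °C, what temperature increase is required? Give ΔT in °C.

ΔT = Δh/(αH) = 0.014 / (1.5×10⁻⁴ × 960) ≈ 0.09722 °C

ΔT ≈ 0.0972 °C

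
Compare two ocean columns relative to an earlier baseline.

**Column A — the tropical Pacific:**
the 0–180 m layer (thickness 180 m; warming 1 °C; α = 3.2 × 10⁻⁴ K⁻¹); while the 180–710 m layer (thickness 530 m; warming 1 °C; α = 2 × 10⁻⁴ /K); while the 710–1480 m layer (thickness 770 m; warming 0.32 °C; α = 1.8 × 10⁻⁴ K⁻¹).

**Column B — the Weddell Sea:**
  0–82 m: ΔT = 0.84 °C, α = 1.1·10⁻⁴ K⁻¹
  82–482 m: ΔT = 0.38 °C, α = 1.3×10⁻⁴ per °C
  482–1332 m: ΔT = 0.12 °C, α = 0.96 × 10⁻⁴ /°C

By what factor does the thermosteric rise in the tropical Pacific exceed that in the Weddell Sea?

a factor of 5.6

A Layer 1: 3.2×10⁻⁴ × 180 × 1 = 0.05760 m
A 180–710 m: 2×10⁻⁴ × 1 × 530 = 0.10600 m
A 0.32 × 1.8×10⁻⁴ × 770 = 0.044352 m
A total: 0.207952 m
B Layer 1: 0.84 × 82 × 1.1×10⁻⁴ = 0.0075768 m
B 400 × 1.3×10⁻⁴ × 0.38 = 0.01976 m
B 482–1332 m: 0.96×10⁻⁴ × 850 × 0.12 = 0.009792 m
B total: 0.0371288 m
Ratio: 0.207952 / 0.0371288 ≈ 5.601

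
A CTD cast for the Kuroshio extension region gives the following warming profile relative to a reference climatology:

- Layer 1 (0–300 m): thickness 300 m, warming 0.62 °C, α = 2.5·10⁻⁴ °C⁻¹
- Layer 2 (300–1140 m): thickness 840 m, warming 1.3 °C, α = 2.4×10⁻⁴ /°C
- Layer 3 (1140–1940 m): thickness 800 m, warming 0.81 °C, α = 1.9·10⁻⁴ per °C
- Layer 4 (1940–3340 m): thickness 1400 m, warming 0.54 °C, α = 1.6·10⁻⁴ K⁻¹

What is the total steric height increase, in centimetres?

0–300 m: 2.5×10⁻⁴ × 0.62 × 300 = 0.04650 m
1.3 × 2.4×10⁻⁴ × 840 = 0.26208 m
Layer 3: 800 × 0.81 × 1.9×10⁻⁴ = 0.12312 m
1400 × 1.6×10⁻⁴ × 0.54 = 0.12096 m
Δh = 0.04650 + 0.26208 + 0.12312 + 0.12096 = 0.55266 m

55.3 cm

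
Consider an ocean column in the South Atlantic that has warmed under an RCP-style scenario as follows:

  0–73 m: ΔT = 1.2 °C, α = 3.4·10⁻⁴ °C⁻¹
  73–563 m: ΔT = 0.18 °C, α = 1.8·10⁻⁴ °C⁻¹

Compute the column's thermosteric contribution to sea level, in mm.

0–73 m: 3.4×10⁻⁴ × 73 × 1.2 = 0.029784 m
1.8×10⁻⁴ × 490 × 0.18 = 0.015876 m
Δh = 0.029784 + 0.015876 = 0.04566 m

45.7 mm of thermosteric rise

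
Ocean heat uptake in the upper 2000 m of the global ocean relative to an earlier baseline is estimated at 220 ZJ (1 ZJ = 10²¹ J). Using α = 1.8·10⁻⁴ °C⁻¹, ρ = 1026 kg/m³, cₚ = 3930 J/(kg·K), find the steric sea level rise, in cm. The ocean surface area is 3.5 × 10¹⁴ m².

Δh ≈ 2.8 cm

Per unit area: Q = 220×10²¹ / (3.5×10¹⁴) ≈ 6.286×10⁸ J/m²
Δh = αQ/(ρcₚ) = 1.8×10⁻⁴ × 6.286×10⁸ / (1026 × 3930) ≈ 0.028061 m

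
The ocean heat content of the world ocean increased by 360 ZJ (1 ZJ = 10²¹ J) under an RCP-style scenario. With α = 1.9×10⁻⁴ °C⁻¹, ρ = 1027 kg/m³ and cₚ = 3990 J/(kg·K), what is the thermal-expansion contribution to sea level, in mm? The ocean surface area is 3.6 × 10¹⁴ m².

about 46.4 mm

Per unit area: Q = 360×10²¹ / (3.6×10¹⁴) = 1×10⁹ J/m²
Δh = αQ/(ρcₚ) = 1.9×10⁻⁴ × 1×10⁹ / (1027 × 3990) ≈ 0.046367 m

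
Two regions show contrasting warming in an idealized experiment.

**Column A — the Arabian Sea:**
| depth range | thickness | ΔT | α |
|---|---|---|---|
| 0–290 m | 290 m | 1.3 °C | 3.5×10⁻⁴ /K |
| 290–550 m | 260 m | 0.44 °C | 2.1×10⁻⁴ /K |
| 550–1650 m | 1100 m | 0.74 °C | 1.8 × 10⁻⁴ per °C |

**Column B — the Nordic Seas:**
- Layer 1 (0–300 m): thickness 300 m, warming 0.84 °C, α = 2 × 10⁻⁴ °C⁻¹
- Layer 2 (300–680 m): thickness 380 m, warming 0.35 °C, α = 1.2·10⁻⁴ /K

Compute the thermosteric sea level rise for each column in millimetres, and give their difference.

Δh_A ≈ 300 mm, Δh_B ≈ 66 mm; difference ≈ 240 mm

A 0–290 m: 3.5×10⁻⁴ × 1.3 × 290 = 0.13195 m
A 2.1×10⁻⁴ × 0.44 × 260 = 0.024024 m
A Layer 3: 1100 × 1.8×10⁻⁴ × 0.74 = 0.14652 m
A total: 0.302494 m
B 2×10⁻⁴ × 0.84 × 300 = 0.05040 m
B Layer 2: 0.35 × 1.2×10⁻⁴ × 380 = 0.01596 m
B total: 0.06636 m
Difference: 0.302494 − 0.06636 = 0.236134 m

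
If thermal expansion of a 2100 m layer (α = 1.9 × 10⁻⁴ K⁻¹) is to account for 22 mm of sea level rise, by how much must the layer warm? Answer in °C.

about 0.0551 °C

ΔT = Δh/(αH) = 0.022 / (1.9×10⁻⁴ × 2100) ≈ 0.05514 °C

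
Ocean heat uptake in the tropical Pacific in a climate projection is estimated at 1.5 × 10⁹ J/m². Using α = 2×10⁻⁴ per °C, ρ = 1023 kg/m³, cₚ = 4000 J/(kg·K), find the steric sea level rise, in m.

Δh = αQ/(ρcₚ) = 2×10⁻⁴ × 1.5×10⁹ / (1023 × 4000) ≈ 0.073314 m

Δh ≈ 0.0733 m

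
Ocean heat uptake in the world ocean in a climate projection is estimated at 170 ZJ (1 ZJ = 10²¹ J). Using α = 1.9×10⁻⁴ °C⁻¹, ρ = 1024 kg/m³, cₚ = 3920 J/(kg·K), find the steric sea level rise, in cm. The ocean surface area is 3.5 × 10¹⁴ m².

Per unit area: Q = 170×10²¹ / (3.5×10¹⁴) ≈ 4.857×10⁸ J/m²
Δh = αQ/(ρcₚ) = 1.9×10⁻⁴ × 4.857×10⁸ / (1024 × 3920) ≈ 0.02299 m

about 2.30 cm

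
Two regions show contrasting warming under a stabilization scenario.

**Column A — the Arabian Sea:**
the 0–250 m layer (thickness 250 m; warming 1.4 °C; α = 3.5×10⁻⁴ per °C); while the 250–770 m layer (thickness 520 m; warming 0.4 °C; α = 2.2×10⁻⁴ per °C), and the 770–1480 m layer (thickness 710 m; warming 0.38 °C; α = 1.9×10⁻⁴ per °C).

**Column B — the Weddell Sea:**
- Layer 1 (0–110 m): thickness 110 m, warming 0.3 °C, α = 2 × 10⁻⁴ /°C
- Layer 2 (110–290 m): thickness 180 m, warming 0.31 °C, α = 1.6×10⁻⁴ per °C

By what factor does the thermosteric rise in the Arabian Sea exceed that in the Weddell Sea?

≈ 14.1×

A Layer 1: 3.5×10⁻⁴ × 1.4 × 250 = 0.12250 m
A Layer 2: 520 × 0.4 × 2.2×10⁻⁴ = 0.04576 m
A 710 × 1.9×10⁻⁴ × 0.38 = 0.051262 m
A total: 0.219522 m
B 0–110 m: 2×10⁻⁴ × 110 × 0.3 = 0.00660 m
B Layer 2: 0.31 × 180 × 1.6×10⁻⁴ = 0.008928 m
B total: 0.015528 m
Ratio: 0.219522 / 0.015528 ≈ 14.14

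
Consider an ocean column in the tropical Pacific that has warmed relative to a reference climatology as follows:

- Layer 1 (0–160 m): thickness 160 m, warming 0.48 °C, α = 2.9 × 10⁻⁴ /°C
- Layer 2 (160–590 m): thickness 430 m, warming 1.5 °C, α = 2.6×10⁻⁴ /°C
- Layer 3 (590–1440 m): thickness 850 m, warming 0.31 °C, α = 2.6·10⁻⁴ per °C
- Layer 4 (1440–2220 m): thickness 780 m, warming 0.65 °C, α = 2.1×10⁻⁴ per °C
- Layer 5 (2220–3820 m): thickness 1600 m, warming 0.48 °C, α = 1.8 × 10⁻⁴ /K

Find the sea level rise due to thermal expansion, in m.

0–160 m: 0.48 × 2.9×10⁻⁴ × 160 = 0.022272 m
Layer 2: 2.6×10⁻⁴ × 1.5 × 430 = 0.16770 m
Layer 3: 850 × 0.31 × 2.6×10⁻⁴ = 0.06851 m
Layer 4: 0.65 × 2.1×10⁻⁴ × 780 = 0.10647 m
2220–3820 m: 1600 × 0.48 × 1.8×10⁻⁴ = 0.13824 m
Δh = 0.022272 + 0.16770 + 0.06851 + 0.10647 + 0.13824 = 0.503192 m

Δh = 0.50 m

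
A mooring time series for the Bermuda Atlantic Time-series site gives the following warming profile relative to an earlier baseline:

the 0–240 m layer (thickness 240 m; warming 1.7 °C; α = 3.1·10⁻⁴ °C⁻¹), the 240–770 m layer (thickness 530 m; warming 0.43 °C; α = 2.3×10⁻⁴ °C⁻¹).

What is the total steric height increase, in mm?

179 mm of thermosteric rise

3.1×10⁻⁴ × 240 × 1.7 = 0.12648 m
Layer 2: 2.3×10⁻⁴ × 530 × 0.43 = 0.052417 m
Δh = 0.12648 + 0.052417 = 0.178897 m ≈ 179 mm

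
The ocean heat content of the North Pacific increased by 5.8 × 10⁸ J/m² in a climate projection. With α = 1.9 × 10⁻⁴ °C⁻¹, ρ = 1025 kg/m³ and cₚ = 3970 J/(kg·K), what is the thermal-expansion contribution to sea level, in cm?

about 2.71 cm

Δh = αQ/(ρcₚ) = 1.9×10⁻⁴ × 5.8×10⁸ / (1025 × 3970) ≈ 0.027081 m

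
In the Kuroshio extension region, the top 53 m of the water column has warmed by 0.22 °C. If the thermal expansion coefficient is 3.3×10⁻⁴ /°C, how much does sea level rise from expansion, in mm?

Δh ≈ 3.85 mm

Δh = αΔT·H = 3.3×10⁻⁴ × 0.22 × 53 = 0.0038478 m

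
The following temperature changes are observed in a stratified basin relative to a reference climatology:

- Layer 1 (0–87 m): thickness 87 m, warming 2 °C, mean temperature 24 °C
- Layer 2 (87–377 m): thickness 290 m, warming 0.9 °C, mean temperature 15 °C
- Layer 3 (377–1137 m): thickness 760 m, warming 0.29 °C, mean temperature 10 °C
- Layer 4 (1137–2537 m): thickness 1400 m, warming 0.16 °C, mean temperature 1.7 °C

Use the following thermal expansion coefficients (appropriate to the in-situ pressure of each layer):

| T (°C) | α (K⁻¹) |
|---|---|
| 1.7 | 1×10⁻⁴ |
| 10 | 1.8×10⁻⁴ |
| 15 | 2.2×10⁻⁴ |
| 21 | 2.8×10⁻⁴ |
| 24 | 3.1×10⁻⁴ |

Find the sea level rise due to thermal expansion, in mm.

Layer 1 at 24 °C → α = 3.1×10⁻⁴ K⁻¹
Layer 2 at 15 °C → α = 2.2×10⁻⁴ K⁻¹
Layer 3 at 10 °C → α = 1.8×10⁻⁴ K⁻¹
Layer 4 at 1.7 °C → α = 1×10⁻⁴ K⁻¹
0–87 m: 87 × 3.1×10⁻⁴ × 2 = 0.05394 m
Layer 2: 0.9 × 290 × 2.2×10⁻⁴ = 0.05742 m
Layer 3: 1.8×10⁻⁴ × 760 × 0.29 = 0.039672 m
1137–2537 m: 0.16 × 1×10⁻⁴ × 1400 = 0.02240 m
Δh = 0.05394 + 0.05742 + 0.039672 + 0.02240 = 0.173432 m

170 mm of thermosteric rise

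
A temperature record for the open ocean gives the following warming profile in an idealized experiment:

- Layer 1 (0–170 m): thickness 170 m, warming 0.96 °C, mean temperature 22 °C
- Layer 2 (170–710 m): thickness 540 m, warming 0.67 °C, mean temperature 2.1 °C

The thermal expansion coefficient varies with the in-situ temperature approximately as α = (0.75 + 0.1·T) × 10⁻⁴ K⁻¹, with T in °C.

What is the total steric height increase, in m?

about 0.0829 m

Layer 1: α = (0.75 + 0.1×22)×10⁻⁴ = 2.95×10⁻⁴ K⁻¹
Layer 2: α = (0.75 + 0.1×2.1)×10⁻⁴ = 0.96×10⁻⁴ K⁻¹
Layer 1: 170 × 2.95×10⁻⁴ × 0.96 = 0.048144 m
170–710 m: 0.96×10⁻⁴ × 0.67 × 540 = 0.0347328 m
Δh = 0.048144 + 0.0347328 = 0.0828768 m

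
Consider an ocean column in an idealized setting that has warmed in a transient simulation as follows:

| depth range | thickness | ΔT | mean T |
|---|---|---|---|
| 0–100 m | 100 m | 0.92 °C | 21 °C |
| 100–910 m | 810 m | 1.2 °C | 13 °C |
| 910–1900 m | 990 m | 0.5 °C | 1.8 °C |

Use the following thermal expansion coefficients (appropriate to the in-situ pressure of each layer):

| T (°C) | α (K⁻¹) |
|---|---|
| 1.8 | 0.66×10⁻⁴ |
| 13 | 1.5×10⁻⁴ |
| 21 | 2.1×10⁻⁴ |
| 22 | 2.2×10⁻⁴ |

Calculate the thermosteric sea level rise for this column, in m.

Layer 1 at 21 °C → α = 2.1×10⁻⁴ K⁻¹
Layer 2 at 13 °C → α = 1.5×10⁻⁴ K⁻¹
Layer 3 at 1.8 °C → α = 0.66×10⁻⁴ K⁻¹
0–100 m: 2.1×10⁻⁴ × 0.92 × 100 = 0.01932 m
100–910 m: 1.2 × 810 × 1.5×10⁻⁴ = 0.14580 m
Layer 3: 0.5 × 990 × 0.66×10⁻⁴ = 0.03267 m
Δh = 0.01932 + 0.14580 + 0.03267 = 0.19779 m

about 0.198 m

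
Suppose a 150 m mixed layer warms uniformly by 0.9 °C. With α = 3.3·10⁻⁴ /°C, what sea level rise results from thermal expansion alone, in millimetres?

45 mm of thermosteric rise

Δh = αΔT·H = 3.3×10⁻⁴ × 0.9 × 150 = 0.04455 m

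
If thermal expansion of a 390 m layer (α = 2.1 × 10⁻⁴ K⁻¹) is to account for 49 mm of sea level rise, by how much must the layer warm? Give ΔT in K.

ΔT = Δh/(αH) = 0.049 / (2.1×10⁻⁴ × 390) ≈ 0.5983 K

about 0.598 K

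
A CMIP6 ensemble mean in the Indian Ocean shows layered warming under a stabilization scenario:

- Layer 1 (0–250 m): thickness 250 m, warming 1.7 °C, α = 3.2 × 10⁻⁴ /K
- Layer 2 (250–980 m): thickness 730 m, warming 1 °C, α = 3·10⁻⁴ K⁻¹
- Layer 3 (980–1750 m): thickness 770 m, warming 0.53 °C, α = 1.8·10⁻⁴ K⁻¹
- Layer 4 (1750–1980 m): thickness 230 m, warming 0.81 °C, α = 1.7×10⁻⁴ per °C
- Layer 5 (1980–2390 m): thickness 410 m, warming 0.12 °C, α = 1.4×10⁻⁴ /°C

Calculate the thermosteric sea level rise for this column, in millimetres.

0–250 m: 1.7 × 250 × 3.2×10⁻⁴ = 0.13600 m
250–980 m: 3×10⁻⁴ × 1 × 730 = 0.21900 m
980–1750 m: 1.8×10⁻⁴ × 0.53 × 770 = 0.073458 m
230 × 0.81 × 1.7×10⁻⁴ = 0.031671 m
1980–2390 m: 1.4×10⁻⁴ × 0.12 × 410 = 0.006888 m
Δh = 0.13600 + 0.21900 + 0.073458 + 0.031671 + 0.006888 = 0.467017 m ≈ 467 mm

467 mm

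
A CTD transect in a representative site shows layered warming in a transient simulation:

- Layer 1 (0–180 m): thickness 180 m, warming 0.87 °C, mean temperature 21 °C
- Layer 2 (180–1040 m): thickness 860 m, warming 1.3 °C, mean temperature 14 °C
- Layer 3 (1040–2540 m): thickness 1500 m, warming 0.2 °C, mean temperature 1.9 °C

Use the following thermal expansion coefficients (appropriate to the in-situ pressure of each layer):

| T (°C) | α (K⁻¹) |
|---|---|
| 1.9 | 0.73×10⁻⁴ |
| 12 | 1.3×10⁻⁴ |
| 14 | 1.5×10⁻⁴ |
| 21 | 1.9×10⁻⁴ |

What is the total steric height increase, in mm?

Layer 1 at 21 °C → α = 1.9×10⁻⁴ K⁻¹
Layer 2 at 14 °C → α = 1.5×10⁻⁴ K⁻¹
Layer 3 at 1.9 °C → α = 0.73×10⁻⁴ K⁻¹
0–180 m: 0.87 × 1.9×10⁻⁴ × 180 = 0.029754 m
Layer 2: 1.5×10⁻⁴ × 1.3 × 860 = 0.16770 m
0.2 × 0.73×10⁻⁴ × 1500 = 0.02190 m
Δh = 0.029754 + 0.16770 + 0.02190 = 0.219354 m

219 mm of thermosteric rise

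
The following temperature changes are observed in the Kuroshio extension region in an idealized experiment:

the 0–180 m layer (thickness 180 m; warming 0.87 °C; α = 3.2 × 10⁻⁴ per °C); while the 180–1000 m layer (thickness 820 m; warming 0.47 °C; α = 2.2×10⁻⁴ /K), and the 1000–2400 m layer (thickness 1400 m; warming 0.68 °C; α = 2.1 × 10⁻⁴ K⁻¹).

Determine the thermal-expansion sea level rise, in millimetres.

Δh = 330 mm

Layer 1: 3.2×10⁻⁴ × 180 × 0.87 = 0.050112 m
820 × 2.2×10⁻⁴ × 0.47 = 0.084788 m
1000–2400 m: 2.1×10⁻⁴ × 0.68 × 1400 = 0.19992 m
Δh = 0.050112 + 0.084788 + 0.19992 = 0.33482 m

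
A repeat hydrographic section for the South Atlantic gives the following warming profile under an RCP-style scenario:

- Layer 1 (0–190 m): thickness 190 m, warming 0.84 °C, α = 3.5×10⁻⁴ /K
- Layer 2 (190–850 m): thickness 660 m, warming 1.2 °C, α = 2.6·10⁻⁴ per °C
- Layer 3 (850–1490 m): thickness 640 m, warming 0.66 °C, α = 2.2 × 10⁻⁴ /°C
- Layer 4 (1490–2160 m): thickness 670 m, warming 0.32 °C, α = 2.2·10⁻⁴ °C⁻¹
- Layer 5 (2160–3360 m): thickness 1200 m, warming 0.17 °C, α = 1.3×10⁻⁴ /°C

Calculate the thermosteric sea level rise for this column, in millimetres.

0.84 × 3.5×10⁻⁴ × 190 = 0.05586 m
190–850 m: 1.2 × 2.6×10⁻⁴ × 660 = 0.20592 m
850–1490 m: 640 × 0.66 × 2.2×10⁻⁴ = 0.092928 m
Layer 4: 2.2×10⁻⁴ × 670 × 0.32 = 0.047168 m
1200 × 0.17 × 1.3×10⁻⁴ = 0.02652 m
Δh = 0.05586 + 0.20592 + 0.092928 + 0.047168 + 0.02652 = 0.428396 m

428 mm of thermosteric rise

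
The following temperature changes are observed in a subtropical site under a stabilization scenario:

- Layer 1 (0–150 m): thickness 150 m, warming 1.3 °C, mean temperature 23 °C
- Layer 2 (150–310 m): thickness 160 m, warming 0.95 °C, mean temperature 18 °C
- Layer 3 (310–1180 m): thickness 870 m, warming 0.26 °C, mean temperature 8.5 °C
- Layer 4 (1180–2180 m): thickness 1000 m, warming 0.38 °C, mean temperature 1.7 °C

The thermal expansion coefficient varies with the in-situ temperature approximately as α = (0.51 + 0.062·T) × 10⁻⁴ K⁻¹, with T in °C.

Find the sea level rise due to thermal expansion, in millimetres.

Layer 1: α = (0.51 + 0.062×23)×10⁻⁴ = 1.936×10⁻⁴ K⁻¹
Layer 2: α = (0.51 + 0.062×18)×10⁻⁴ = 1.626×10⁻⁴ K⁻¹
Layer 3: α = (0.51 + 0.062×8.5)×10⁻⁴ = 1.037×10⁻⁴ K⁻¹
Layer 4: α = (0.51 + 0.062×1.7)×10⁻⁴ = 0.6154×10⁻⁴ K⁻¹
0–150 m: 150 × 1.936×10⁻⁴ × 1.3 = 0.037752 m
Layer 2: 1.626×10⁻⁴ × 0.95 × 160 = 0.0247152 m
310–1180 m: 1.037×10⁻⁴ × 870 × 0.26 = 0.02345694 m
0.6154×10⁻⁴ × 0.38 × 1000 = 0.0233852 m
Δh = 0.037752 + 0.0247152 + 0.02345694 + 0.0233852 = 0.10930934 m

109 mm of thermosteric rise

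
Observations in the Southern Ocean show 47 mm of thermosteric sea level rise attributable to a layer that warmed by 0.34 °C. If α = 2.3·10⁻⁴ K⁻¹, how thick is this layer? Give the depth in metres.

600 m

H = Δh/(αΔT) = 0.047 / (2.3×10⁻⁴ × 0.34) ≈ 601.0 m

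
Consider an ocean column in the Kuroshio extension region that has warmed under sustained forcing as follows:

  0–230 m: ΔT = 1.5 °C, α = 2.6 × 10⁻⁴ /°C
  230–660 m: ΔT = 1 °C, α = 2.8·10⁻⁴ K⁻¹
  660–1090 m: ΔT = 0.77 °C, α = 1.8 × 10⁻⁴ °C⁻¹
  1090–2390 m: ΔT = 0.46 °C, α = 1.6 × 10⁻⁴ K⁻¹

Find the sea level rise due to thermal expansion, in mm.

Δh = 365 mm

1.5 × 2.6×10⁻⁴ × 230 = 0.08970 m
Layer 2: 1 × 2.8×10⁻⁴ × 430 = 0.12040 m
Layer 3: 1.8×10⁻⁴ × 430 × 0.77 = 0.059598 m
1.6×10⁻⁴ × 0.46 × 1300 = 0.09568 m
Δh = 0.08970 + 0.12040 + 0.059598 + 0.09568 = 0.365378 m ≈ 365 mm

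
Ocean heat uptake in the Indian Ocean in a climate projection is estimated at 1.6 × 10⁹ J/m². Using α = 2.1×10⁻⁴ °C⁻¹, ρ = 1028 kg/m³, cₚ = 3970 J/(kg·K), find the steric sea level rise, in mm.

Δh = 82.3 mm

Δh = αQ/(ρcₚ) = 2.1×10⁻⁴ × 1.6×10⁹ / (1028 × 3970) ≈ 0.08233 m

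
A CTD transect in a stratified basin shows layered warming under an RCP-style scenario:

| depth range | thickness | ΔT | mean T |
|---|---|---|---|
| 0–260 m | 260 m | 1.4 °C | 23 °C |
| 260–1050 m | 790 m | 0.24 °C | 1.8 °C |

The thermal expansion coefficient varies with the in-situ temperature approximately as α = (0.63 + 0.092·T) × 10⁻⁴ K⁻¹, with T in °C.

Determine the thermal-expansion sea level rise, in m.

Layer 1: α = (0.63 + 0.092×23)×10⁻⁴ = 2.746×10⁻⁴ K⁻¹
Layer 2: α = (0.63 + 0.092×1.8)×10⁻⁴ = 0.7956×10⁻⁴ K⁻¹
Layer 1: 260 × 1.4 × 2.746×10⁻⁴ = 0.0999544 m
Layer 2: 0.24 × 790 × 0.7956×10⁻⁴ = 0.015084576 m
Δh = 0.0999544 + 0.015084576 = 0.115038976 m ≈ 0.115 m

0.115 m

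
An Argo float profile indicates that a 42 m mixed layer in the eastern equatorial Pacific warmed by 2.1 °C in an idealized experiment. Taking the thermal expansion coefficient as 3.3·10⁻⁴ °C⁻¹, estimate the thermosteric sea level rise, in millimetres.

Δh = αΔT·H = 3.3×10⁻⁴ × 2.1 × 42 = 0.029106 m

29.1 mm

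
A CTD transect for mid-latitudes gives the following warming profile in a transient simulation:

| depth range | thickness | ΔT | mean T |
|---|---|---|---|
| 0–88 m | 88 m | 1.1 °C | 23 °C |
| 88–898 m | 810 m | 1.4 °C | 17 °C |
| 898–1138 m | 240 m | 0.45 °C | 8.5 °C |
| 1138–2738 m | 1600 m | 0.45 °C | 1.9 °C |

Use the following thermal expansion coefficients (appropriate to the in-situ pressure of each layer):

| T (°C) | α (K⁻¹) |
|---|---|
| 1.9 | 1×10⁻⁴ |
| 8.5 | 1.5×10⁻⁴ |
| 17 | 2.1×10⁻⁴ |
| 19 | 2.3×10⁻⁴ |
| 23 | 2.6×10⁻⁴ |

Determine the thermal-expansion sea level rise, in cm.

Layer 1 at 23 °C → α = 2.6×10⁻⁴ K⁻¹
Layer 2 at 17 °C → α = 2.1×10⁻⁴ K⁻¹
Layer 3 at 8.5 °C → α = 1.5×10⁻⁴ K⁻¹
Layer 4 at 1.9 °C → α = 1×10⁻⁴ K⁻¹
2.6×10⁻⁴ × 88 × 1.1 = 0.025168 m
Layer 2: 1.4 × 810 × 2.1×10⁻⁴ = 0.23814 m
898–1138 m: 240 × 0.45 × 1.5×10⁻⁴ = 0.01620 m
Layer 4: 1×10⁻⁴ × 0.45 × 1600 = 0.07200 m
Δh = 0.025168 + 0.23814 + 0.01620 + 0.07200 = 0.351508 m

Δh ≈ 35 cm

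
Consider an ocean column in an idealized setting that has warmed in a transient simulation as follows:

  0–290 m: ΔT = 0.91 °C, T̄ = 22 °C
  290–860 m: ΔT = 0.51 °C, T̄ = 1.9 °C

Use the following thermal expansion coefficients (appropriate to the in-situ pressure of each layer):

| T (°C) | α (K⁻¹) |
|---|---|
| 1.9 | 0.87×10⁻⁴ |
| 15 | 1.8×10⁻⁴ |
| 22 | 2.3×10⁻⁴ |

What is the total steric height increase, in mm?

86 mm of thermosteric rise

Layer 1 at 22 °C → α = 2.3×10⁻⁴ K⁻¹
Layer 2 at 1.9 °C → α = 0.87×10⁻⁴ K⁻¹
0.91 × 290 × 2.3×10⁻⁴ = 0.060697 m
0.87×10⁻⁴ × 570 × 0.51 = 0.0252909 m
Δh = 0.060697 + 0.0252909 = 0.0859879 m ≈ 86 mm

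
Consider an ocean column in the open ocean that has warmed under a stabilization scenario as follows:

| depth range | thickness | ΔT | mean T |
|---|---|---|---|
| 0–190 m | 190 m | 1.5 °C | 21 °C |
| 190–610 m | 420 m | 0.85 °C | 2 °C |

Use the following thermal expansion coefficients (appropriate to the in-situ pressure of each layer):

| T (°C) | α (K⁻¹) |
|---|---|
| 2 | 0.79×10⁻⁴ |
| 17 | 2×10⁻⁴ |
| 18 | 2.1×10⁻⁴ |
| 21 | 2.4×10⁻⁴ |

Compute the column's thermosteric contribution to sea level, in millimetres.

Layer 1 at 21 °C → α = 2.4×10⁻⁴ K⁻¹
Layer 2 at 2 °C → α = 0.79×10⁻⁴ K⁻¹
1.5 × 190 × 2.4×10⁻⁴ = 0.06840 m
190–610 m: 420 × 0.79×10⁻⁴ × 0.85 = 0.028203 m
Δh = 0.06840 + 0.028203 = 0.096603 m

Δh = 96.6 mm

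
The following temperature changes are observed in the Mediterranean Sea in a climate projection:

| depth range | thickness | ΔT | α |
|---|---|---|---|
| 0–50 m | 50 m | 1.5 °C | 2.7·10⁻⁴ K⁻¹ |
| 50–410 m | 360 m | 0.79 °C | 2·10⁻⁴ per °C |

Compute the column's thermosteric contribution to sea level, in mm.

about 77.1 mm

Layer 1: 1.5 × 50 × 2.7×10⁻⁴ = 0.02025 m
Layer 2: 360 × 2×10⁻⁴ × 0.79 = 0.05688 m
Δh = 0.02025 + 0.05688 = 0.07713 m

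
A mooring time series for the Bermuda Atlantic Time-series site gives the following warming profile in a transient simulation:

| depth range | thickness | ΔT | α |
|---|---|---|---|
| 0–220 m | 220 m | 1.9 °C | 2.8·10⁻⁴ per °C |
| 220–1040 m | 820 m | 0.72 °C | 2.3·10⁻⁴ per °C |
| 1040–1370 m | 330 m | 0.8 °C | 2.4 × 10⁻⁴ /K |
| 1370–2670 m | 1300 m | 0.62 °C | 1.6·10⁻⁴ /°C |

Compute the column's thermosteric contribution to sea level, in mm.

445 mm

Layer 1: 1.9 × 220 × 2.8×10⁻⁴ = 0.11704 m
220–1040 m: 0.72 × 820 × 2.3×10⁻⁴ = 0.135792 m
330 × 2.4×10⁻⁴ × 0.8 = 0.06336 m
1370–2670 m: 1.6×10⁻⁴ × 0.62 × 1300 = 0.12896 m
Δh = 0.11704 + 0.135792 + 0.06336 + 0.12896 = 0.445152 m ≈ 445 mm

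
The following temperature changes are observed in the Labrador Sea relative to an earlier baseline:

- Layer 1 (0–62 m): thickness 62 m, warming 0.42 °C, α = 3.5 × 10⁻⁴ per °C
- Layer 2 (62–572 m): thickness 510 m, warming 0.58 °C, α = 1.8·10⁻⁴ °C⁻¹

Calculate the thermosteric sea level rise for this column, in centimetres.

6.24 cm of thermosteric rise

Layer 1: 3.5×10⁻⁴ × 0.42 × 62 = 0.009114 m
Layer 2: 1.8×10⁻⁴ × 0.58 × 510 = 0.053244 m
Δh = 0.009114 + 0.053244 = 0.062358 m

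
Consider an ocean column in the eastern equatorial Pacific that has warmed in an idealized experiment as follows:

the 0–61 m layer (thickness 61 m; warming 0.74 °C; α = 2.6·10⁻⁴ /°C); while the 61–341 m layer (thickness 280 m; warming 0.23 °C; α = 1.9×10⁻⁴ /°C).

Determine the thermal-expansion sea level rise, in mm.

24.0 mm of thermosteric rise

0.74 × 2.6×10⁻⁴ × 61 = 0.0117364 m
Layer 2: 1.9×10⁻⁴ × 280 × 0.23 = 0.012236 m
Δh = 0.0117364 + 0.012236 = 0.0239724 m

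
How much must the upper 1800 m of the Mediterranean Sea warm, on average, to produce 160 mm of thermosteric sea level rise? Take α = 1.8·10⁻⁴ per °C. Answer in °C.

about 0.49 °C

ΔT = Δh/(αH) = 0.16 / (1.8×10⁻⁴ × 1800) ≈ 0.4938 °C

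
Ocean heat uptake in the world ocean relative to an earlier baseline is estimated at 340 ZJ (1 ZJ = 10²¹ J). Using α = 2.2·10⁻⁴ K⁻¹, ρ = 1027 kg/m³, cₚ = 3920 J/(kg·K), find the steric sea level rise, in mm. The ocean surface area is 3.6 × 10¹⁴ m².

Per unit area: Q = 340×10²¹ / (3.6×10¹⁴) ≈ 9.444×10⁸ J/m²
Δh = αQ/(ρcₚ) = 2.2×10⁻⁴ × 9.444×10⁸ / (1027 × 3920) ≈ 0.051609 m

about 52 mm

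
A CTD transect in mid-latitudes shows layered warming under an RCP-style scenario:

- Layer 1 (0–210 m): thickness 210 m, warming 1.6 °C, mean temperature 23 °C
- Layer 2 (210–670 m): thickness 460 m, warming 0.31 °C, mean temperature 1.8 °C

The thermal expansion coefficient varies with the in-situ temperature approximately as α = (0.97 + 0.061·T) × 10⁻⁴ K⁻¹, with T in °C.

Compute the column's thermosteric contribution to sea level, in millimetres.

Layer 1: α = (0.97 + 0.061×23)×10⁻⁴ = 2.373×10⁻⁴ K⁻¹
Layer 2: α = (0.97 + 0.061×1.8)×10⁻⁴ = 1.0798×10⁻⁴ K⁻¹
2.373×10⁻⁴ × 210 × 1.6 = 0.0797328 m
460 × 1.0798×10⁻⁴ × 0.31 = 0.015397948 m
Δh = 0.0797328 + 0.015397948 = 0.095130748 m ≈ 95 mm

Δh ≈ 95 mm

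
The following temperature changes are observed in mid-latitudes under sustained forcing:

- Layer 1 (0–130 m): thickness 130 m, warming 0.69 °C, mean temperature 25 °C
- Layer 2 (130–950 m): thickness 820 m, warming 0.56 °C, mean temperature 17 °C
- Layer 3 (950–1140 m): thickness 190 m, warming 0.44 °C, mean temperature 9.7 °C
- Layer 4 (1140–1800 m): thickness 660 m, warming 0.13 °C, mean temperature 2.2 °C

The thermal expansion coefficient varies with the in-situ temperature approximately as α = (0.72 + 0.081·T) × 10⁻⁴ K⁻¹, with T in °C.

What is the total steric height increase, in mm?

Layer 1: α = (0.72 + 0.081×25)×10⁻⁴ = 2.745×10⁻⁴ K⁻¹
Layer 2: α = (0.72 + 0.081×17)×10⁻⁴ = 2.097×10⁻⁴ K⁻¹
Layer 3: α = (0.72 + 0.081×9.7)×10⁻⁴ = 1.5057×10⁻⁴ K⁻¹
Layer 4: α = (0.72 + 0.081×2.2)×10⁻⁴ = 0.8982×10⁻⁴ K⁻¹
Layer 1: 0.69 × 130 × 2.745×10⁻⁴ = 0.02462265 m
Layer 2: 0.56 × 820 × 2.097×10⁻⁴ = 0.09629424 m
1.5057×10⁻⁴ × 0.44 × 190 = 0.012587652 m
660 × 0.13 × 0.8982×10⁻⁴ = 0.007706556 m
Δh = 0.02462265 + 0.09629424 + 0.012587652 + 0.007706556 = 0.141211098 m ≈ 141 mm

about 141 mm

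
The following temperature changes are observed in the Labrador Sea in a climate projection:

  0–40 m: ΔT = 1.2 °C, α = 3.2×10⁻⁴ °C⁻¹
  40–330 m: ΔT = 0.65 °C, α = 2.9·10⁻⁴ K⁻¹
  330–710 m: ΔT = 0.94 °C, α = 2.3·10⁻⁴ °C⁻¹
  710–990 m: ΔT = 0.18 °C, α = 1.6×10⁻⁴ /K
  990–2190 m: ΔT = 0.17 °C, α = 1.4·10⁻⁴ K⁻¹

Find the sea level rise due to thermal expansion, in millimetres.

0–40 m: 3.2×10⁻⁴ × 1.2 × 40 = 0.01536 m
0.65 × 2.9×10⁻⁴ × 290 = 0.054665 m
330–710 m: 380 × 2.3×10⁻⁴ × 0.94 = 0.082156 m
1.6×10⁻⁴ × 0.18 × 280 = 0.008064 m
Layer 5: 0.17 × 1.4×10⁻⁴ × 1200 = 0.02856 m
Δh = 0.01536 + 0.054665 + 0.082156 + 0.008064 + 0.02856 = 0.188805 m ≈ 189 mm

189 mm of thermosteric rise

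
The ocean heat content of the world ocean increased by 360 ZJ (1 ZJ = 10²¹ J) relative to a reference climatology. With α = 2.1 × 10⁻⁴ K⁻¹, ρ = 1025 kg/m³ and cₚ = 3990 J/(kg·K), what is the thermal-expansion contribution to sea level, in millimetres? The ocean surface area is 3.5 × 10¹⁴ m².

Δh = 53 mm

Per unit area: Q = 360×10²¹ / (3.5×10¹⁴) ≈ 1.029×10⁹ J/m²
Δh = αQ/(ρcₚ) = 2.1×10⁻⁴ × 1.029×10⁹ / (1025 × 3990) ≈ 0.052837 m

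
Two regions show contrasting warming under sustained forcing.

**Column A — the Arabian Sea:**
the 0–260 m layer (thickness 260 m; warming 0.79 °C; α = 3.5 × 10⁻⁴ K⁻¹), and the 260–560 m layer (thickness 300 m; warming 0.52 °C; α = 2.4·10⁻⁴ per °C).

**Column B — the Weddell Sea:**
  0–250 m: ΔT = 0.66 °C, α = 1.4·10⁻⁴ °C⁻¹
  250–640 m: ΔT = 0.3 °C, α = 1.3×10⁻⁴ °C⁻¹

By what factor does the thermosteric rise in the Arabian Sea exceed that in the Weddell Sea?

A 0–260 m: 260 × 0.79 × 3.5×10⁻⁴ = 0.07189 m
A Layer 2: 2.4×10⁻⁴ × 300 × 0.52 = 0.03744 m
A total: 0.10933 m
B 0–250 m: 250 × 1.4×10⁻⁴ × 0.66 = 0.02310 m
B 250–640 m: 1.3×10⁻⁴ × 390 × 0.3 = 0.01521 m
B total: 0.03831 m
Ratio: 0.10933 / 0.03831 ≈ 2.854

a factor of 2.9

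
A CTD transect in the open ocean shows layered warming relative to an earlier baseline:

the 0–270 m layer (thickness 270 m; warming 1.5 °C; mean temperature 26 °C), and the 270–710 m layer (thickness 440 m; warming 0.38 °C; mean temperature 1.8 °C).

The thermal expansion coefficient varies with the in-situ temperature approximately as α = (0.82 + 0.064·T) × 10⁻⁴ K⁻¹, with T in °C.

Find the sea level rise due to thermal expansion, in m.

Layer 1: α = (0.82 + 0.064×26)×10⁻⁴ = 2.484×10⁻⁴ K⁻¹
Layer 2: α = (0.82 + 0.064×1.8)×10⁻⁴ = 0.9352×10⁻⁴ K⁻¹
270 × 2.484×10⁻⁴ × 1.5 = 0.100602 m
270–710 m: 0.9352×10⁻⁴ × 440 × 0.38 = 0.015636544 m
Δh = 0.100602 + 0.015636544 = 0.116238544 m

0.116 m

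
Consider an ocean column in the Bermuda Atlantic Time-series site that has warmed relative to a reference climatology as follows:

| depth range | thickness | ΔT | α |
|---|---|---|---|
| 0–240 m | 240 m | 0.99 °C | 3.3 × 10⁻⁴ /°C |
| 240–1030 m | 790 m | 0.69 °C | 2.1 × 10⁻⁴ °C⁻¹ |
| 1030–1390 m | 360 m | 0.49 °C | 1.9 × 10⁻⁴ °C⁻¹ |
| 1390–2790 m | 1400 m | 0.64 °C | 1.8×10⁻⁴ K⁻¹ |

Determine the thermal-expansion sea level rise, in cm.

about 38.8 cm

0–240 m: 240 × 0.99 × 3.3×10⁻⁴ = 0.078408 m
Layer 2: 2.1×10⁻⁴ × 0.69 × 790 = 0.114471 m
Layer 3: 360 × 1.9×10⁻⁴ × 0.49 = 0.033516 m
1.8×10⁻⁴ × 1400 × 0.64 = 0.16128 m
Δh = 0.078408 + 0.114471 + 0.033516 + 0.16128 = 0.387675 m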